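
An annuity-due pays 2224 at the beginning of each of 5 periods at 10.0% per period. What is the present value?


PV_due = PMT * (1-(1+i)^(-n))/i * (1+i)
PV_immediate = 8430.7098
PV_due = 8430.7098 * 1.1
= 9273.7808


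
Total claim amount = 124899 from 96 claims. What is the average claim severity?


severity = total / number
= 124899 / 96
= 1301.0312


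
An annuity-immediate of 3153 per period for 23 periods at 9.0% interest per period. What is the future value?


FV = PMT * ((1+i)^n - 1) / i
= 3153 * ((1.09)^23 - 1) / 0.09
= 3153 * (7.257874 - 1) / 0.09
= 219234.2023


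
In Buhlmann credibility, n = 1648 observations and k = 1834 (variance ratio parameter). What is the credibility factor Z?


Z = n / (n + k)
= 1648 / (1648 + 1834)
= 1648 / 3482
= 0.4733


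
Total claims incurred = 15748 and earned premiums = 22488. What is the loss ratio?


Loss ratio = claims / premiums
= 15748 / 22488
= 0.7003


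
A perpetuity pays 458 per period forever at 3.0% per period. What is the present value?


PV = PMT / i
= 458 / 0.03
= 15266.6667


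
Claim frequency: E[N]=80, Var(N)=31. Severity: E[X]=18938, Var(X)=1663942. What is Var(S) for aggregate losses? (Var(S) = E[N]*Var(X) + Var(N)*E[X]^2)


Var(S) = E[N]*Var(X) + Var(N)*E[X]^2
= 80*1663942 + 31*18938^2
= 133115360 + 11118083164
= 1.1251e+10


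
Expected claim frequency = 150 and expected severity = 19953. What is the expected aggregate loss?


E[S] = E[N] * E[X]
= 150 * 19953
= 2.9930e+06


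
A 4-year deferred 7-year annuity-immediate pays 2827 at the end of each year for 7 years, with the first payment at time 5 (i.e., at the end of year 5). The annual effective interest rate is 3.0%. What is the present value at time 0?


PV at time 4 of the 7-year annuity-immediate:
a_n = 2827 * (1-(1+0.03)^(-7))/0.03 = 17613.0099
Discount back 4 years to time 0:
PV = 17613.0099 * (1+0.03)^(-4)
= 17613.0099 * 0.888487
= 15648.9312


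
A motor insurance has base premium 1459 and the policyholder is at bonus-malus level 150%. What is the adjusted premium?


adjusted = base * BM_level / 100
= 1459 * 150 / 100
= 1459 * 1.5
= 2188.5


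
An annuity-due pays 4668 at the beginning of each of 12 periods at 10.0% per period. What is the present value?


PV_due = PMT * (1-(1+i)^(-n))/i * (1+i)
PV_immediate = 31806.3134
PV_due = 31806.3134 * 1.1
= 34986.9448


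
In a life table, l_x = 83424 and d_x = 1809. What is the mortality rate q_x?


q_x = d_x / l_x
= 1809 / 83424
= 0.0217


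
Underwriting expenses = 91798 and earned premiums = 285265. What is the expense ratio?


Expense ratio = expenses / premiums
= 91798 / 285265
= 0.3218


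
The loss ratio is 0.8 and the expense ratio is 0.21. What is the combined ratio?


Combined ratio = loss ratio + expense ratio
= 0.8 + 0.21
= 1.01


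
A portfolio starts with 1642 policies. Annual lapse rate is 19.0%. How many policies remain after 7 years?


remaining = initial * (1 - lapse)^years
= 1642 * (1 - 0.19)^7
= 1642 * 0.228768
= 375.6369


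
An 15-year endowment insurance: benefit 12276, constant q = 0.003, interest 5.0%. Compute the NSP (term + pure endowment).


Term component = 375.3537
Pure endowment = 15_p_x * v^15 * benefit = 0.955933 * 0.481017 * 12276 = 5644.7507
NSP = 6020.1045


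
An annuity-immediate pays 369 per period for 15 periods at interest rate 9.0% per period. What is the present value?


PV = PMT * (1 - (1+i)^(-n)) / i
= 369 * (1 - (1+0.09)^(-15)) / 0.09
= 369 * (1 - 0.274538) / 0.09
= 369 * 8.060688
= 2974.394


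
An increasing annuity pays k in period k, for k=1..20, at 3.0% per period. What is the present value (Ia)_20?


(Ia)_n = sum_{k=1}^{n} k * v^k, v = 1/(1+i)
v = 0.970874
Sum computed term by term:
(Ia)_20 = 141.6761


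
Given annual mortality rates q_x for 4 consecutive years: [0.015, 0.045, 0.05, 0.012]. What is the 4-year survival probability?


p_k = 1 - q_k for each year
Survival = product of (1 - q_k)
= 0.985 * 0.955 * 0.95 * 0.988
= 0.8829


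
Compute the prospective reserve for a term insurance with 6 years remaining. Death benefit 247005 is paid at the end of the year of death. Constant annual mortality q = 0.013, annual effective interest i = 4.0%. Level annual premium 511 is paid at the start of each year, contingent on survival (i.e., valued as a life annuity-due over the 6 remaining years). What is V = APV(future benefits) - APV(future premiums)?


v = 1/(1+i) = 0.961538
APV(future benefits) per unit = sum_{k=0}^{5} k_p_x * q * v^(k+1) = 0.06607
APV(future benefits) = 247005 * 0.06607 = 16319.5381
Life annuity-due factor ä_{x:6} = sum_{k=0}^{5} k_p_x * v^k = 5.285573
APV(future premiums) = 511 * 5.285573 = 2700.928
V = 16319.5381 - 2700.928
= 13618.6101


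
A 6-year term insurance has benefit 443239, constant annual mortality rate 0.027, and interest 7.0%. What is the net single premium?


NSP = benefit * sum_{k=0}^{n-1} k_p_x * q * v^(k+1)
With constant q=0.027, v=0.934579
Sum = 0.120964
NSP = 443239 * 0.120964
= 53616.1415


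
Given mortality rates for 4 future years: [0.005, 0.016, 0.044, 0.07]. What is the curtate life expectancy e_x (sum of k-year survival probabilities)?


e_x = sum_{k=1}^{n} k_p_x
k_p_x values:
  1_p_x = 0.995
  2_p_x = 0.97908
  3_p_x = 0.936
  4_p_x = 0.87048
e_x = 3.7806


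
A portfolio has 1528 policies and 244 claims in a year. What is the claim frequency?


frequency = claims / policies
= 244 / 1528
= 0.1597


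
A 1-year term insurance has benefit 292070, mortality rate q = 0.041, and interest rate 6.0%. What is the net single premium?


NSP = benefit * q * v
v = 1/(1+i) = 0.943396
NSP = 292070 * 0.041 * 0.943396
= 11297.0472


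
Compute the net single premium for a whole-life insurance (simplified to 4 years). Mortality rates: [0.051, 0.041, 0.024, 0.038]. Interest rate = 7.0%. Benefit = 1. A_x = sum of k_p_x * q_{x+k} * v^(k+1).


v = 0.934579
Year 0: k_p_x=1.0, q=0.051, term=0.047664
Year 1: k_p_x=0.949, q=0.041, term=0.033985
Year 2: k_p_x=0.910091, q=0.024, term=0.01783
Year 3: k_p_x=0.888249, q=0.038, term=0.02575
A_x = 0.1252


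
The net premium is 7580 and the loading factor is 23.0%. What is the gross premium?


Gross = net * (1 + loading)
= 7580 * (1 + 0.23)
= 7580 * 1.23
= 9323.4


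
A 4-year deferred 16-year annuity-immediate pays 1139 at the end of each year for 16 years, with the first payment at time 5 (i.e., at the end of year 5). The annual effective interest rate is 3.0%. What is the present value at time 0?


PV at time 4 of the 16-year annuity-immediate:
a_n = 1139 * (1-(1+0.03)^(-16))/0.03 = 14307.0952
Discount back 4 years to time 0:
PV = 14307.0952 * (1+0.03)^(-4)
= 14307.0952 * 0.888487
= 12711.6688


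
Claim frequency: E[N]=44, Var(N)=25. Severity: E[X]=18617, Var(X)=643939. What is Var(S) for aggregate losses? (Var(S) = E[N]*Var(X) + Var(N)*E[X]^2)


Var(S) = E[N]*Var(X) + Var(N)*E[X]^2
= 44*643939 + 25*18617^2
= 28333316 + 8664817225
= 8.6932e+09


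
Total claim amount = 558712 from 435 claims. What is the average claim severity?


severity = total / number
= 558712 / 435
= 1284.3954


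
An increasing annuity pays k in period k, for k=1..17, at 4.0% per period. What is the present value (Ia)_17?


(Ia)_n = sum_{k=1}^{n} k * v^k, v = 1/(1+i)
v = 0.961538
Sum computed term by term:
(Ia)_17 = 98.1238


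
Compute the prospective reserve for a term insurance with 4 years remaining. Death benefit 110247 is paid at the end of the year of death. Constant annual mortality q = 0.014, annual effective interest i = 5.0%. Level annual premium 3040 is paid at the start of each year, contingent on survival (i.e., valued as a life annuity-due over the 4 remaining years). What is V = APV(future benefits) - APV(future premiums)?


v = 1/(1+i) = 0.952381
APV(future benefits) per unit = sum_{k=0}^{3} k_p_x * q * v^(k+1) = 0.048652
APV(future benefits) = 110247 * 0.048652 = 5363.7665
Life annuity-due factor ä_{x:4} = sum_{k=0}^{3} k_p_x * v^k = 3.64892
APV(future premiums) = 3040 * 3.64892 = 11092.7169
V = 5363.7665 - 11092.7169
= -5728.9504


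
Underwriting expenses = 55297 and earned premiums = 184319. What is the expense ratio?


Expense ratio = expenses / premiums
= 55297 / 184319
= 0.3


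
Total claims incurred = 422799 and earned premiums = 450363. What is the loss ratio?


Loss ratio = claims / premiums
= 422799 / 450363
= 0.9388


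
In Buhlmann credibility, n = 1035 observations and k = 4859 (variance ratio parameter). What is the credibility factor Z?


Z = n / (n + k)
= 1035 / (1035 + 4859)
= 1035 / 5894
= 0.1756


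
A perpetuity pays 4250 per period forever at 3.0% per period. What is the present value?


PV = PMT / i
= 4250 / 0.03
= 141666.6667


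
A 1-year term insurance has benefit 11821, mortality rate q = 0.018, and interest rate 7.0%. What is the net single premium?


NSP = benefit * q * v
v = 1/(1+i) = 0.934579
NSP = 11821 * 0.018 * 0.934579
= 198.8579


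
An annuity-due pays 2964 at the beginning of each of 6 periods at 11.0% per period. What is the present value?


PV_due = PMT * (1-(1+i)^(-n))/i * (1+i)
PV_immediate = 12539.3142
PV_due = 12539.3142 * 1.11
= 13918.6388


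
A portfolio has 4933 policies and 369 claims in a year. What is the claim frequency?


frequency = claims / policies
= 369 / 4933
= 0.0748


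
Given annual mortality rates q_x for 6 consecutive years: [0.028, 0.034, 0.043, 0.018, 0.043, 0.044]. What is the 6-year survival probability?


p_k = 1 - q_k for each year
Survival = product of (1 - q_k)
= 0.972 * 0.966 * 0.957 * 0.982 * 0.957 * 0.956
= 0.8073


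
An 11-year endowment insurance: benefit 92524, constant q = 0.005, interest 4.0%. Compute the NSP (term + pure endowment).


Term component = 3960.7068
Pure endowment = 11_p_x * v^11 * benefit = 0.946355 * 0.649581 * 92524 = 56877.6384
NSP = 60838.3452


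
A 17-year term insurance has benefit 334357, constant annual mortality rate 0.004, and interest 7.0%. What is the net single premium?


NSP = benefit * sum_{k=0}^{n-1} k_p_x * q * v^(k+1)
With constant q=0.004, v=0.934579
Sum = 0.038069
NSP = 334357 * 0.038069
= 12728.6527


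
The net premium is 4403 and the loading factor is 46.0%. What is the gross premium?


Gross = net * (1 + loading)
= 4403 * (1 + 0.46)
= 4403 * 1.46
= 6428.38


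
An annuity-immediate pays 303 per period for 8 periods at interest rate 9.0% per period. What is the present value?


PV = PMT * (1 - (1+i)^(-n)) / i
= 303 * (1 - (1+0.09)^(-8)) / 0.09
= 303 * (1 - 0.501866) / 0.09
= 303 * 5.534819
= 1677.0502


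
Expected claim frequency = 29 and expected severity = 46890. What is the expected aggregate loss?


E[S] = E[N] * E[X]
= 29 * 46890
= 1.3598e+06


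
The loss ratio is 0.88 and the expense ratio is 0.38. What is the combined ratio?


Combined ratio = loss ratio + expense ratio
= 0.88 + 0.38
= 1.26


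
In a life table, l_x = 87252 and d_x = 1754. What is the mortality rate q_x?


q_x = d_x / l_x
= 1754 / 87252
= 0.0201


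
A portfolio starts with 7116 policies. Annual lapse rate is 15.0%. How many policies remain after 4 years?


remaining = initial * (1 - lapse)^years
= 7116 * (1 - 0.15)^4
= 7116 * 0.522006
= 3714.5965


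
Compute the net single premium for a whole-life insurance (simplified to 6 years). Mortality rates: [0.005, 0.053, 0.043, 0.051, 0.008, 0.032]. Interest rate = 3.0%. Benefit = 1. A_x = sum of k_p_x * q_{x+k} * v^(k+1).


v = 0.970874
Year 0: k_p_x=1.0, q=0.005, term=0.004854
Year 1: k_p_x=0.995, q=0.053, term=0.049708
Year 2: k_p_x=0.942265, q=0.043, term=0.037079
Year 3: k_p_x=0.901748, q=0.051, term=0.040861
Year 4: k_p_x=0.855758, q=0.008, term=0.005905
Year 5: k_p_x=0.848912, q=0.032, term=0.02275
A_x = 0.1612


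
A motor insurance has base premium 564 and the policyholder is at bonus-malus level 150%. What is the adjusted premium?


adjusted = base * BM_level / 100
= 564 * 150 / 100
= 564 * 1.5
= 846.0


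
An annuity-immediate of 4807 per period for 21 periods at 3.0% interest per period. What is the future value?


FV = PMT * ((1+i)^n - 1) / i
= 4807 * ((1.03)^21 - 1) / 0.03
= 4807 * (1.860295 - 1) / 0.03
= 137847.8669


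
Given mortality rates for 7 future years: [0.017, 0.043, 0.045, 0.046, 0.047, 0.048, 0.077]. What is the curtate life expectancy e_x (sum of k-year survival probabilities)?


e_x = sum_{k=1}^{n} k_p_x
k_p_x values:
  1_p_x = 0.983
  2_p_x = 0.940731
  3_p_x = 0.898398
  4_p_x = 0.857072
  5_p_x = 0.816789
  6_p_x = 0.777584
  7_p_x = 0.71771
e_x = 5.9913


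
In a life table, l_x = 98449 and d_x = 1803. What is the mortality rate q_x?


q_x = d_x / l_x
= 1803 / 98449
= 0.0183


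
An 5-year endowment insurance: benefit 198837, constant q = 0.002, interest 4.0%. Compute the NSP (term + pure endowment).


Term component = 1763.5834
Pure endowment = 5_p_x * v^5 * benefit = 0.99004 * 0.821927 * 198837 = 161801.749
NSP = 163565.3324


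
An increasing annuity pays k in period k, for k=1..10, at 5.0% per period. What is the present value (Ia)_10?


(Ia)_n = sum_{k=1}^{n} k * v^k, v = 1/(1+i)
v = 0.952381
Sum computed term by term:
(Ia)_10 = 39.3738


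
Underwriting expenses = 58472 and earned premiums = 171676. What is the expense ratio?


Expense ratio = expenses / premiums
= 58472 / 171676
= 0.3406


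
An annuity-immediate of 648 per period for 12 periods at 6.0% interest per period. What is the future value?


FV = PMT * ((1+i)^n - 1) / i
= 648 * ((1.06)^12 - 1) / 0.06
= 648 * (2.012196 - 1) / 0.06
= 10931.7219


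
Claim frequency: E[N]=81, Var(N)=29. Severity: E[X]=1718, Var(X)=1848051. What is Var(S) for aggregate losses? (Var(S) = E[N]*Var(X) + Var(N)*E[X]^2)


Var(S) = E[N]*Var(X) + Var(N)*E[X]^2
= 81*1848051 + 29*1718^2
= 149692131 + 85594196
= 2.3529e+08


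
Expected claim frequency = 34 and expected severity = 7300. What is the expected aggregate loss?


E[S] = E[N] * E[X]
= 34 * 7300
= 248200


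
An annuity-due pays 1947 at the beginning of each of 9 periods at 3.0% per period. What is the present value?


PV_due = PMT * (1-(1+i)^(-n))/i * (1+i)
PV_immediate = 15159.5541
PV_due = 15159.5541 * 1.03
= 15614.3407


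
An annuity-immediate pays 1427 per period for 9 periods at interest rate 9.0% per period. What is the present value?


PV = PMT * (1 - (1+i)^(-n)) / i
= 1427 * (1 - (1+0.09)^(-9)) / 0.09
= 1427 * (1 - 0.460428) / 0.09
= 1427 * 5.995247
= 8555.2173


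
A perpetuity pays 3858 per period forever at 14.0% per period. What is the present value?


PV = PMT / i
= 3858 / 0.14
= 27557.1429


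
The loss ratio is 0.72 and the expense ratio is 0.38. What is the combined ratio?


Combined ratio = loss ratio + expense ratio
= 0.72 + 0.38
= 1.1


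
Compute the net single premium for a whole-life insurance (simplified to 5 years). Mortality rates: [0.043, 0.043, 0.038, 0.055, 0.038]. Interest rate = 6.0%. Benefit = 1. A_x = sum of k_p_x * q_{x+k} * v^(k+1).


v = 0.943396
Year 0: k_p_x=1.0, q=0.043, term=0.040566
Year 1: k_p_x=0.957, q=0.043, term=0.036624
Year 2: k_p_x=0.915849, q=0.038, term=0.029221
Year 3: k_p_x=0.881047, q=0.055, term=0.038383
Year 4: k_p_x=0.832589, q=0.038, term=0.023642
A_x = 0.1684


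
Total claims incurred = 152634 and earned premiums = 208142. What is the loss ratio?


Loss ratio = claims / premiums
= 152634 / 208142
= 0.7333


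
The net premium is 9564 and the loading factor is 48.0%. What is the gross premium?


Gross = net * (1 + loading)
= 9564 * (1 + 0.48)
= 9564 * 1.48
= 14154.72


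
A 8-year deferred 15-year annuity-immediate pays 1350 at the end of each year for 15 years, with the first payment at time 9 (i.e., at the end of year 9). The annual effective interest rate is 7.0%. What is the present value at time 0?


PV at time 8 of the 15-year annuity-immediate:
a_n = 1350 * (1-(1+0.07)^(-15))/0.07 = 12295.6839
Discount back 8 years to time 0:
PV = 12295.6839 * (1+0.07)^(-8)
= 12295.6839 * 0.582009
= 7156.2


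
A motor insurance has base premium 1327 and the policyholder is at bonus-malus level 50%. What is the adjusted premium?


adjusted = base * BM_level / 100
= 1327 * 50 / 100
= 1327 * 0.5
= 663.5


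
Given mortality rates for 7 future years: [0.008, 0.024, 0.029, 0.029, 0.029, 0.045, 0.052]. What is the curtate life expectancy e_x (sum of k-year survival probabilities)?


e_x = sum_{k=1}^{n} k_p_x
k_p_x values:
  1_p_x = 0.992
  2_p_x = 0.968192
  3_p_x = 0.940114
  4_p_x = 0.912851
  5_p_x = 0.886378
  6_p_x = 0.846491
  7_p_x = 0.802474
e_x = 6.3485


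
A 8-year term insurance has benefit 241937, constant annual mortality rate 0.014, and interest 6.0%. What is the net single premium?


NSP = benefit * sum_{k=0}^{n-1} k_p_x * q * v^(k+1)
With constant q=0.014, v=0.943396
Sum = 0.08315
NSP = 241937 * 0.08315
= 20117.1611


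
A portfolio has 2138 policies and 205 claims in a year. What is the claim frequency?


frequency = claims / policies
= 205 / 2138
= 0.0959


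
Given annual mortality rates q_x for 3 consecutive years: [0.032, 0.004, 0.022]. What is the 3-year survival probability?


p_k = 1 - q_k for each year
Survival = product of (1 - q_k)
= 0.968 * 0.996 * 0.978
= 0.9429


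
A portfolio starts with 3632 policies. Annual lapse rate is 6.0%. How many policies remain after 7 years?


remaining = initial * (1 - lapse)^years
= 3632 * (1 - 0.06)^7
= 3632 * 0.648478
= 2355.2706


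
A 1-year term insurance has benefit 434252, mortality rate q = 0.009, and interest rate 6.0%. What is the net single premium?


NSP = benefit * q * v
v = 1/(1+i) = 0.943396
NSP = 434252 * 0.009 * 0.943396
= 3687.0453


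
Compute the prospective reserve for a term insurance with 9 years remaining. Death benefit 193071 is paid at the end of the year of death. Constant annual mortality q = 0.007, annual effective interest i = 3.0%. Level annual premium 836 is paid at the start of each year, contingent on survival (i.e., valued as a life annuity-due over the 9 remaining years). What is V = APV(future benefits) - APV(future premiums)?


v = 1/(1+i) = 0.970874
APV(future benefits) per unit = sum_{k=0}^{8} k_p_x * q * v^(k+1) = 0.053075
APV(future benefits) = 193071 * 0.053075 = 10247.175
Life annuity-due factor ä_{x:9} = sum_{k=0}^{8} k_p_x * v^k = 7.809555
APV(future premiums) = 836 * 7.809555 = 6528.788
V = 10247.175 - 6528.788
= 3718.387


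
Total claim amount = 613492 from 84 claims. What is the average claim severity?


severity = total / number
= 613492 / 84
= 7303.4762


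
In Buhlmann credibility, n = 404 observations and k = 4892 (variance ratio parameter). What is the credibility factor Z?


Z = n / (n + k)
= 404 / (404 + 4892)
= 404 / 5296
= 0.0763


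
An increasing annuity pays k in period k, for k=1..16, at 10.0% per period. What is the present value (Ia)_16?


(Ia)_n = sum_{k=1}^{n} k * v^k, v = 1/(1+i)
v = 0.909091
Sum computed term by term:
(Ia)_16 = 51.2401


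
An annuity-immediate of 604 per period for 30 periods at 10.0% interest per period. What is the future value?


FV = PMT * ((1+i)^n - 1) / i
= 604 * ((1.1)^30 - 1) / 0.1
= 604 * (17.449402 - 1) / 0.1
= 99354.3897


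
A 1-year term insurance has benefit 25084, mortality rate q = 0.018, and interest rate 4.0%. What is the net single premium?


NSP = benefit * q * v
v = 1/(1+i) = 0.961538
NSP = 25084 * 0.018 * 0.961538
= 434.1462


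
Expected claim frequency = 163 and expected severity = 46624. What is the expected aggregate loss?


E[S] = E[N] * E[X]
= 163 * 46624
= 7.5997e+06


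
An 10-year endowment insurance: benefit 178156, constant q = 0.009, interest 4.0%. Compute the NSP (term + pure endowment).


Term component = 12527.2434
Pure endowment = 10_p_x * v^10 * benefit = 0.913559 * 0.675564 * 178156 = 109952.1194
NSP = 122479.3628


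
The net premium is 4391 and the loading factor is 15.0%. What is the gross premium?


Gross = net * (1 + loading)
= 4391 * (1 + 0.15)
= 4391 * 1.15
= 5049.65


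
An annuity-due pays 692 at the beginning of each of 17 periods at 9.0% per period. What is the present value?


PV_due = PMT * (1-(1+i)^(-n))/i * (1+i)
PV_immediate = 5912.1929
PV_due = 5912.1929 * 1.09
= 6444.2903


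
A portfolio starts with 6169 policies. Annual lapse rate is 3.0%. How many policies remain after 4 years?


remaining = initial * (1 - lapse)^years
= 6169 * (1 - 0.03)^4
= 6169 * 0.885293
= 5461.3713


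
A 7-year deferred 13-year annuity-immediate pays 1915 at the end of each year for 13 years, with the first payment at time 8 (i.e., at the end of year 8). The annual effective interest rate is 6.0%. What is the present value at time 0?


PV at time 7 of the 13-year annuity-immediate:
a_n = 1915 * (1-(1+0.06)^(-13))/0.06 = 16952.8879
Discount back 7 years to time 0:
PV = 16952.8879 * (1+0.06)^(-7)
= 16952.8879 * 0.665057
= 11274.6387


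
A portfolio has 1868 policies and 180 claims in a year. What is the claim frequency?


frequency = claims / policies
= 180 / 1868
= 0.0964


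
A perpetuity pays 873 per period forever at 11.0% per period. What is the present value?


PV = PMT / i
= 873 / 0.11
= 7936.3636


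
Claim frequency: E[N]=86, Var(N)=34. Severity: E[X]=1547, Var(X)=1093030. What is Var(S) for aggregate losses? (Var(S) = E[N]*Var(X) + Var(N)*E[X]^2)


Var(S) = E[N]*Var(X) + Var(N)*E[X]^2
= 86*1093030 + 34*1547^2
= 94000580 + 81369106
= 1.7537e+08


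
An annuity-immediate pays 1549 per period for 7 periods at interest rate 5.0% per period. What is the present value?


PV = PMT * (1 - (1+i)^(-n)) / i
= 1549 * (1 - (1+0.05)^(-7)) / 0.05
= 1549 * (1 - 0.710681) / 0.05
= 1549 * 5.786373
= 8963.0924


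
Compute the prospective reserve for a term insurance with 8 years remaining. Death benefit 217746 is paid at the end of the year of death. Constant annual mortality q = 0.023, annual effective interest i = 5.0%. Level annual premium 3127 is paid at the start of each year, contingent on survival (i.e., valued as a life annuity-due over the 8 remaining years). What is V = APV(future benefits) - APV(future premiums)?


v = 1/(1+i) = 0.952381
APV(future benefits) per unit = sum_{k=0}^{7} k_p_x * q * v^(k+1) = 0.138038
APV(future benefits) = 217746 * 0.138038 = 30057.3099
Life annuity-due factor ä_{x:8} = sum_{k=0}^{7} k_p_x * v^k = 6.301753
APV(future premiums) = 3127 * 6.301753 = 19705.582
V = 30057.3099 - 19705.582
= 10351.7278


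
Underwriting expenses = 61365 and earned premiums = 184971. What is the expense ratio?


Expense ratio = expenses / premiums
= 61365 / 184971
= 0.3318


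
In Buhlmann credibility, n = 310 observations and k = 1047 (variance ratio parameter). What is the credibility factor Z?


Z = n / (n + k)
= 310 / (310 + 1047)
= 310 / 1357
= 0.2284


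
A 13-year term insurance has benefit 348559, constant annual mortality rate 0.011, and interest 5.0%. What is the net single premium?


NSP = benefit * sum_{k=0}^{n-1} k_p_x * q * v^(k+1)
With constant q=0.011, v=0.952381
Sum = 0.097504
NSP = 348559 * 0.097504
= 33986.0137


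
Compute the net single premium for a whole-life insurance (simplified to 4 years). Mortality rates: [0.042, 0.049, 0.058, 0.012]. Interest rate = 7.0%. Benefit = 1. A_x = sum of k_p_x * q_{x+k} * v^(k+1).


v = 0.934579
Year 0: k_p_x=1.0, q=0.042, term=0.039252
Year 1: k_p_x=0.958, q=0.049, term=0.041001
Year 2: k_p_x=0.911058, q=0.058, term=0.043134
Year 3: k_p_x=0.858217, q=0.012, term=0.007857
A_x = 0.1312


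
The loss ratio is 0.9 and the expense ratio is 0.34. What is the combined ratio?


Combined ratio = loss ratio + expense ratio
= 0.9 + 0.34
= 1.24


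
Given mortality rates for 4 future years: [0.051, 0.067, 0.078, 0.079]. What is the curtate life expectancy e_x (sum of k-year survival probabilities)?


e_x = sum_{k=1}^{n} k_p_x
k_p_x values:
  1_p_x = 0.949
  2_p_x = 0.885417
  3_p_x = 0.816354
  4_p_x = 0.751862
e_x = 3.4026


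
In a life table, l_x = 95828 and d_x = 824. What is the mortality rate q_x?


q_x = d_x / l_x
= 824 / 95828
= 0.0086


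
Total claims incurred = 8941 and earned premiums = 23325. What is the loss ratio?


Loss ratio = claims / premiums
= 8941 / 23325
= 0.3833


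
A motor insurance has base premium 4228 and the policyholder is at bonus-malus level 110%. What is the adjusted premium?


adjusted = base * BM_level / 100
= 4228 * 110 / 100
= 4228 * 1.1
= 4650.8


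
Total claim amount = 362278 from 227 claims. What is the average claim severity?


severity = total / number
= 362278 / 227
= 1595.9383


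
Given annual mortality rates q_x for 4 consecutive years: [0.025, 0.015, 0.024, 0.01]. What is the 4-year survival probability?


p_k = 1 - q_k for each year
Survival = product of (1 - q_k)
= 0.975 * 0.985 * 0.976 * 0.99
= 0.928


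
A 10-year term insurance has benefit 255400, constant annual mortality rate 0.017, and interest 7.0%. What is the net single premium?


NSP = benefit * sum_{k=0}^{n-1} k_p_x * q * v^(k+1)
With constant q=0.017, v=0.934579
Sum = 0.111721
NSP = 255400 * 0.111721
= 28533.6095


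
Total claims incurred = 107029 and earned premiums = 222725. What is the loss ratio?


Loss ratio = claims / premiums
= 107029 / 222725
= 0.4805


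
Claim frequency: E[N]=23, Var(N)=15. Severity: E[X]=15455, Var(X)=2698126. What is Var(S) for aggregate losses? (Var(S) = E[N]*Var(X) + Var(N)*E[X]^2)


Var(S) = E[N]*Var(X) + Var(N)*E[X]^2
= 23*2698126 + 15*15455^2
= 62056898 + 3582855375
= 3.6449e+09


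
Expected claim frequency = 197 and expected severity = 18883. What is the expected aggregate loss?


E[S] = E[N] * E[X]
= 197 * 18883
= 3.7200e+06


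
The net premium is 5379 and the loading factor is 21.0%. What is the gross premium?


Gross = net * (1 + loading)
= 5379 * (1 + 0.21)
= 5379 * 1.21
= 6508.59


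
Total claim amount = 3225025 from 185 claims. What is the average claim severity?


severity = total / number
= 3225025 / 185
= 17432.5676


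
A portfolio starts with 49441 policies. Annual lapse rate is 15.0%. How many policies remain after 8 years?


remaining = initial * (1 - lapse)^years
= 49441 * (1 - 0.15)^8
= 49441 * 0.272491
= 13472.204


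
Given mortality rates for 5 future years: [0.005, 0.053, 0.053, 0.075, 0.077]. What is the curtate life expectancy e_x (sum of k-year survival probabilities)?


e_x = sum_{k=1}^{n} k_p_x
k_p_x values:
  1_p_x = 0.995
  2_p_x = 0.942265
  3_p_x = 0.892325
  4_p_x = 0.825401
  5_p_x = 0.761845
e_x = 4.4168


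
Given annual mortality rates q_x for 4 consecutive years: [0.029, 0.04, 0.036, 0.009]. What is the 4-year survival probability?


p_k = 1 - q_k for each year
Survival = product of (1 - q_k)
= 0.971 * 0.96 * 0.964 * 0.991
= 0.8905


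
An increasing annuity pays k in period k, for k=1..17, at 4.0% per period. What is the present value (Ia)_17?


(Ia)_n = sum_{k=1}^{n} k * v^k, v = 1/(1+i)
v = 0.961538
Sum computed term by term:
(Ia)_17 = 98.1238


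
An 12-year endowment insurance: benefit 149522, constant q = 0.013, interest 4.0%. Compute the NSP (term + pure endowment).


Term component = 17096.756
Pure endowment = 12_p_x * v^12 * benefit = 0.854685 * 0.624597 * 149522 = 79819.8409
NSP = 96916.5969


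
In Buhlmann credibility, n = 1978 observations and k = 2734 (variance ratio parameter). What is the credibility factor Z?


Z = n / (n + k)
= 1978 / (1978 + 2734)
= 1978 / 4712
= 0.4198


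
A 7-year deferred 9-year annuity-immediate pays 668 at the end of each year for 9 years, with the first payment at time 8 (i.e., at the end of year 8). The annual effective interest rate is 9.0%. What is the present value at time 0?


PV at time 7 of the 9-year annuity-immediate:
a_n = 668 * (1-(1+0.09)^(-9))/0.09 = 4004.8249
Discount back 7 years to time 0:
PV = 4004.8249 * (1+0.09)^(-7)
= 4004.8249 * 0.547034
= 2190.7764


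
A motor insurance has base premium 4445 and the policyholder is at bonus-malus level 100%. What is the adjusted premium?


adjusted = base * BM_level / 100
= 4445 * 100 / 100
= 4445 * 1.0
= 4445.0


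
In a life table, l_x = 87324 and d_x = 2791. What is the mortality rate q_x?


q_x = d_x / l_x
= 2791 / 87324
= 0.032


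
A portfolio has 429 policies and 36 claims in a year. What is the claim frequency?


frequency = claims / policies
= 36 / 429
= 0.0839


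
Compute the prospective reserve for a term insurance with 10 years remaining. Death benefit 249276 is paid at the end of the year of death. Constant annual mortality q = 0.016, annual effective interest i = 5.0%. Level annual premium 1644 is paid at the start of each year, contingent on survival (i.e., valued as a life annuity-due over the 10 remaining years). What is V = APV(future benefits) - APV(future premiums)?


v = 1/(1+i) = 0.952381
APV(future benefits) per unit = sum_{k=0}^{9} k_p_x * q * v^(k+1) = 0.115766
APV(future benefits) = 249276 * 0.115766 = 28857.643
Life annuity-due factor ä_{x:10} = sum_{k=0}^{9} k_p_x * v^k = 7.597133
APV(future premiums) = 1644 * 7.597133 = 12489.686
V = 28857.643 - 12489.686
= 16367.957


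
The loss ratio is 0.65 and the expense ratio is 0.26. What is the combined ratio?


Combined ratio = loss ratio + expense ratio
= 0.65 + 0.26
= 0.91


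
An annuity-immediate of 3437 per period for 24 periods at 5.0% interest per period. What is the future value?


FV = PMT * ((1+i)^n - 1) / i
= 3437 * ((1.05)^24 - 1) / 0.05
= 3437 * (3.2251 - 1) / 0.05
= 152953.3701


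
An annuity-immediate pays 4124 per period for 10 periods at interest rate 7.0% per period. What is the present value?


PV = PMT * (1 - (1+i)^(-n)) / i
= 4124 * (1 - (1+0.07)^(-10)) / 0.07
= 4124 * (1 - 0.508349) / 0.07
= 4124 * 7.023582
= 28965.2503


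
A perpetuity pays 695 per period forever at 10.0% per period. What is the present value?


PV = PMT / i
= 695 / 0.1
= 6950.0


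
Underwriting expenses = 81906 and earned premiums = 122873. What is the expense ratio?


Expense ratio = expenses / premiums
= 81906 / 122873
= 0.6666


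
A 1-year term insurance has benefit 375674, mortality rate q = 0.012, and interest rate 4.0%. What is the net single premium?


NSP = benefit * q * v
v = 1/(1+i) = 0.961538
NSP = 375674 * 0.012 * 0.961538
= 4334.7


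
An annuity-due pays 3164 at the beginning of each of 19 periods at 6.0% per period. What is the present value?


PV_due = PMT * (1-(1+i)^(-n))/i * (1+i)
PV_immediate = 35304.2806
PV_due = 35304.2806 * 1.06
= 37422.5374


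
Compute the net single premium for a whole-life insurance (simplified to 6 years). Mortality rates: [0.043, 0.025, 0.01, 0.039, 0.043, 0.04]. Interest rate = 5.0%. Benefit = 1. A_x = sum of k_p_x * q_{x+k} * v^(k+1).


v = 0.952381
Year 0: k_p_x=1.0, q=0.043, term=0.040952
Year 1: k_p_x=0.957, q=0.025, term=0.021701
Year 2: k_p_x=0.933075, q=0.01, term=0.00806
Year 3: k_p_x=0.923744, q=0.039, term=0.029639
Year 4: k_p_x=0.887718, q=0.043, term=0.029909
Year 5: k_p_x=0.849546, q=0.04, term=0.025358
A_x = 0.1556


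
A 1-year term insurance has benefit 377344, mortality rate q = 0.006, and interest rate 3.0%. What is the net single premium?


NSP = benefit * q * v
v = 1/(1+i) = 0.970874
NSP = 377344 * 0.006 * 0.970874
= 2198.1204


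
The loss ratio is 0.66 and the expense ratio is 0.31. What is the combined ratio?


Combined ratio = loss ratio + expense ratio
= 0.66 + 0.31
= 0.97


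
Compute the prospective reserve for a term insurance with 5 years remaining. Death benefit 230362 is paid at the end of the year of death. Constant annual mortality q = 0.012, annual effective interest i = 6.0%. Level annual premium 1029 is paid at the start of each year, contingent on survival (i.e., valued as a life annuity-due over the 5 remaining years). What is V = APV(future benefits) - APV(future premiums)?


v = 1/(1+i) = 0.943396
APV(future benefits) per unit = sum_{k=0}^{4} k_p_x * q * v^(k+1) = 0.049419
APV(future benefits) = 230362 * 0.049419 = 11384.2636
Life annuity-due factor ä_{x:5} = sum_{k=0}^{4} k_p_x * v^k = 4.365346
APV(future premiums) = 1029 * 4.365346 = 4491.9415
V = 11384.2636 - 4491.9415
= 6892.322


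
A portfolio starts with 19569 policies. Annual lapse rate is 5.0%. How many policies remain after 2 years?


remaining = initial * (1 - lapse)^years
= 19569 * (1 - 0.05)^2
= 19569 * 0.9025
= 17661.0225


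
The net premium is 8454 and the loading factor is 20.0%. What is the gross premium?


Gross = net * (1 + loading)
= 8454 * (1 + 0.2)
= 8454 * 1.2
= 10144.8


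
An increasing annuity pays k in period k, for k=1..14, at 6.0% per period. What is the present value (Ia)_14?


(Ia)_n = sum_{k=1}^{n} k * v^k, v = 1/(1+i)
v = 0.943396
Sum computed term by term:
(Ia)_14 = 61.0078


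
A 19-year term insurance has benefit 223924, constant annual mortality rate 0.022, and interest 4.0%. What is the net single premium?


NSP = benefit * sum_{k=0}^{n-1} k_p_x * q * v^(k+1)
With constant q=0.022, v=0.961538
Sum = 0.244473
NSP = 223924 * 0.244473
= 54743.2796


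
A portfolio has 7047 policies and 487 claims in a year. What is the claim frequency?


frequency = claims / policies
= 487 / 7047
= 0.0691


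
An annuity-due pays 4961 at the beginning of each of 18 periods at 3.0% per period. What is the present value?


PV_due = PMT * (1-(1+i)^(-n))/i * (1+i)
PV_immediate = 68231.1784
PV_due = 68231.1784 * 1.03
= 70278.1137


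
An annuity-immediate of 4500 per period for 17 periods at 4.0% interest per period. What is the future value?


FV = PMT * ((1+i)^n - 1) / i
= 4500 * ((1.04)^17 - 1) / 0.04
= 4500 * (1.9479 - 1) / 0.04
= 106638.8058


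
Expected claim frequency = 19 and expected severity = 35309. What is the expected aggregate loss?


E[S] = E[N] * E[X]
= 19 * 35309
= 670871


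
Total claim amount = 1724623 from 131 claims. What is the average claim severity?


severity = total / number
= 1724623 / 131
= 13165.0611


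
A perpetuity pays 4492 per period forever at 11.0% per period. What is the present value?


PV = PMT / i
= 4492 / 0.11
= 40836.3636


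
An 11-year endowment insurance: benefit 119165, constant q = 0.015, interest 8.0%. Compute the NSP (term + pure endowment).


Term component = 11981.8627
Pure endowment = 11_p_x * v^11 * benefit = 0.846834 * 0.428883 * 119165 = 43279.8695
NSP = 55261.7322


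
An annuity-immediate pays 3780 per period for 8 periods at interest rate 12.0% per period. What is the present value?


PV = PMT * (1 - (1+i)^(-n)) / i
= 3780 * (1 - (1+0.12)^(-8)) / 0.12
= 3780 * (1 - 0.403883) / 0.12
= 3780 * 4.96764
= 18777.6783


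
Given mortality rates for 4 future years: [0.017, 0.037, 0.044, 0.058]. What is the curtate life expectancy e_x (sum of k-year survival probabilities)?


e_x = sum_{k=1}^{n} k_p_x
k_p_x values:
  1_p_x = 0.983
  2_p_x = 0.946629
  3_p_x = 0.904977
  4_p_x = 0.852489
e_x = 3.6871


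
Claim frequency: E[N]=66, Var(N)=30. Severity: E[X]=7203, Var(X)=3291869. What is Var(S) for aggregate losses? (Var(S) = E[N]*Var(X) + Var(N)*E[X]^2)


Var(S) = E[N]*Var(X) + Var(N)*E[X]^2
= 66*3291869 + 30*7203^2
= 217263354 + 1556496270
= 1.7738e+09


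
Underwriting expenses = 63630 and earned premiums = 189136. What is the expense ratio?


Expense ratio = expenses / premiums
= 63630 / 189136
= 0.3364


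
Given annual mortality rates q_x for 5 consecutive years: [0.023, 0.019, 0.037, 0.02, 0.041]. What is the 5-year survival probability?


p_k = 1 - q_k for each year
Survival = product of (1 - q_k)
= 0.977 * 0.981 * 0.963 * 0.98 * 0.959
= 0.8674


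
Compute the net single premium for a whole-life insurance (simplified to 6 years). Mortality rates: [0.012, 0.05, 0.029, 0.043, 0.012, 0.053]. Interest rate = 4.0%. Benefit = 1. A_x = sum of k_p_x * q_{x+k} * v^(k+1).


v = 0.961538
Year 0: k_p_x=1.0, q=0.012, term=0.011538
Year 1: k_p_x=0.988, q=0.05, term=0.045673
Year 2: k_p_x=0.9386, q=0.029, term=0.024198
Year 3: k_p_x=0.911381, q=0.043, term=0.033499
Year 4: k_p_x=0.872191, q=0.012, term=0.008603
Year 5: k_p_x=0.861725, q=0.053, term=0.036095
A_x = 0.1596


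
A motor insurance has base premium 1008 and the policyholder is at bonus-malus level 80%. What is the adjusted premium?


adjusted = base * BM_level / 100
= 1008 * 80 / 100
= 1008 * 0.8
= 806.4


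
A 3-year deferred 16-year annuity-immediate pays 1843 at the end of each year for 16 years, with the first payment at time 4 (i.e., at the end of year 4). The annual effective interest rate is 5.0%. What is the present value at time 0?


PV at time 3 of the 16-year annuity-immediate:
a_n = 1843 * (1-(1+0.05)^(-16))/0.05 = 19974.0093
Discount back 3 years to time 0:
PV = 19974.0093 * (1+0.05)^(-3)
= 19974.0093 * 0.863838
= 17254.3002


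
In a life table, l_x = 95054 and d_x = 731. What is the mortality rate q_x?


q_x = d_x / l_x
= 731 / 95054
= 0.0077


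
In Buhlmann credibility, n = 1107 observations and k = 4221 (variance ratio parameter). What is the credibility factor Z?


Z = n / (n + k)
= 1107 / (1107 + 4221)
= 1107 / 5328
= 0.2078


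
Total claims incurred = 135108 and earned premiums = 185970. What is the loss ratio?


Loss ratio = claims / premiums
= 135108 / 185970
= 0.7265


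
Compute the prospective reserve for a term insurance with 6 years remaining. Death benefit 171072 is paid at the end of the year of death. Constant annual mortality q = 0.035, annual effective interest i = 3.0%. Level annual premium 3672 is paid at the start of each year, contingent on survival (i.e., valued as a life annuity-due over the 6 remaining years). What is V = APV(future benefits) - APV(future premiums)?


v = 1/(1+i) = 0.970874
APV(future benefits) per unit = sum_{k=0}^{5} k_p_x * q * v^(k+1) = 0.174299
APV(future benefits) = 171072 * 0.174299 = 29817.6854
Life annuity-due factor ä_{x:6} = sum_{k=0}^{5} k_p_x * v^k = 5.129372
APV(future premiums) = 3672 * 5.129372 = 18835.0531
V = 29817.6854 - 18835.0531
= 10982.6323


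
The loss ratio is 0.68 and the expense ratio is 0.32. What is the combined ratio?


Combined ratio = loss ratio + expense ratio
= 0.68 + 0.32
= 1.0


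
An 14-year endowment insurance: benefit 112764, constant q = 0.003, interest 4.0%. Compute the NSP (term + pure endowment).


Term component = 3511.2471
Pure endowment = 14_p_x * v^14 * benefit = 0.958809 * 0.577475 * 112764 = 62436.1247
NSP = 65947.3718


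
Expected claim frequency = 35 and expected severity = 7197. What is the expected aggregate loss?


E[S] = E[N] * E[X]
= 35 * 7197
= 251895


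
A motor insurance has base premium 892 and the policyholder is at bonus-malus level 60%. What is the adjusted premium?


adjusted = base * BM_level / 100
= 892 * 60 / 100
= 892 * 0.6
= 535.2


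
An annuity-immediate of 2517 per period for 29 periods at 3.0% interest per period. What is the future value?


FV = PMT * ((1+i)^n - 1) / i
= 2517 * ((1.03)^29 - 1) / 0.03
= 2517 * (2.356566 - 1) / 0.03
= 113815.846


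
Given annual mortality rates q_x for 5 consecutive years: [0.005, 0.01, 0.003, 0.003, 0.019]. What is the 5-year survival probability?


p_k = 1 - q_k for each year
Survival = product of (1 - q_k)
= 0.995 * 0.99 * 0.997 * 0.997 * 0.981
= 0.9605


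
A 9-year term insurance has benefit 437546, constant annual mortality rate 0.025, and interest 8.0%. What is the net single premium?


NSP = benefit * sum_{k=0}^{n-1} k_p_x * q * v^(k+1)
With constant q=0.025, v=0.925926
Sum = 0.143258
NSP = 437546 * 0.143258
= 62682.0075


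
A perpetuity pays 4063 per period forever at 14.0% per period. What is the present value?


PV = PMT / i
= 4063 / 0.14
= 29021.4286
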